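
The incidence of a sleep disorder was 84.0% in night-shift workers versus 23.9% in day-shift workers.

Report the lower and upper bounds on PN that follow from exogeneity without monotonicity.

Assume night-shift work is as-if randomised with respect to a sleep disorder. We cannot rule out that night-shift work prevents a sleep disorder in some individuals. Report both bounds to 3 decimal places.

p₁ = 0.84, p₀ = 0.239.
Under exogeneity alone the bounds on PN are max{0,(p₁−p₀)/p₁} ≤ PN ≤ min{1,(1−p₀)/p₁}.
  lower = (p₁ − p₀)/p₁ = 0.601 / 0.84 ≈ 0.7155
  upper = min{1, (1 − p₀)/p₁} = 0.761 / 0.84 ≈ 0.9060

0.715 ≤ PN ≤ 0.906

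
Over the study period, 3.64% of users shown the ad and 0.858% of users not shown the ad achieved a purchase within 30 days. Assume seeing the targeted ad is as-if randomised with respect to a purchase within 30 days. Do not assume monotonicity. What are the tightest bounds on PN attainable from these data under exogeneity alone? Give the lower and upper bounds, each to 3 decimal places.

0.764 ≤ PN ≤ 1.000

p₁ = 0.0364, p₀ = 0.00858.
Under exogeneity alone the bounds on PN are max{0,(p₁−p₀)/p₁} ≤ PN ≤ min{1,(1−p₀)/p₁}.
  lower = (p₁ − p₀)/p₁ = 0.02782 / 0.0364 ≈ 0.7643
  upper = min{1, (1 − p₀)/p₁} = 0.99142 / 0.0364 ≈ 27.2368 → capped at 1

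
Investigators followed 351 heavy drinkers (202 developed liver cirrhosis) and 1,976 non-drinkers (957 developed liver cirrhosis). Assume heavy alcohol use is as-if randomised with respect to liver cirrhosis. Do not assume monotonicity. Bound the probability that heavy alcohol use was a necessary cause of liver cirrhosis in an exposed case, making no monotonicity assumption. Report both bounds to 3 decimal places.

0.158 ≤ PN ≤ 0.896

p₁ = P(outcome | exposed) = 202/351 = 0.5755
p₀ = P(outcome | unexposed) = 957/1976 = 0.48431
Under exogeneity alone the bounds on PN are max{0,(p₁−p₀)/p₁} ≤ PN ≤ min{1,(1−p₀)/p₁}.
  lower = (p₁ − p₀)/p₁ = 0.091187 / 0.5755 ≈ 0.1584
  upper = min{1, (1 − p₀)/p₁} = 0.51569 / 0.5755 ≈ 0.8961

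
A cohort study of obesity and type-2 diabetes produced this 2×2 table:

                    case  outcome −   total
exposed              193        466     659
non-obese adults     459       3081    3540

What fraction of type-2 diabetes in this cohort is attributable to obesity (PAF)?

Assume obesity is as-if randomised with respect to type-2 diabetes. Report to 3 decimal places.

p₁ = P(outcome | exposed) = 193/659 = 0.29287
p₀ = P(outcome | unexposed) = 459/3540 = 0.12966
Exposure prevalence π = 659/4199 = 0.15694; overall risk P(Y=1) = 0.15528.
Under exogeneity, PAF = [P(Y=1) − p₀]/P(Y=1).
PAF = (0.15528 − 0.12966) / 0.15528 ≈ 0.1650

PAF ≈ 0.165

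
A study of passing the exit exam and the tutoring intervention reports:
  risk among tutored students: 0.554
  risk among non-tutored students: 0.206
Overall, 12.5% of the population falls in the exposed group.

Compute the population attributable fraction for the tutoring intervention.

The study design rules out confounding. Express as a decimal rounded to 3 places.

PAF ≈ 0.174

Let p₁ = 0.554, p₀ = 0.206.
Overall risk P(Y=1) = π·p₁ + (1−π)·p₀ = 0.125×0.554 + 0.875×0.206 = 0.2495.
Under exogeneity, PAF = [P(Y=1) − p₀] / P(Y=1).
PAF = (0.2495 − 0.206) / 0.2495 ≈ 0.1743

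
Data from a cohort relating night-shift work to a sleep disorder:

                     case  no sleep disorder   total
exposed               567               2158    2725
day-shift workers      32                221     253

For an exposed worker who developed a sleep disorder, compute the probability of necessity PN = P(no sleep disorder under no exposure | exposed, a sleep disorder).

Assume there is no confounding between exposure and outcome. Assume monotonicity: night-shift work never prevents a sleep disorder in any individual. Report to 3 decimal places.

PN ≈ 0.392

p₁ = P(outcome | exposed) = 567/2725 = 0.20807
p₀ = P(outcome | unexposed) = 32/253 = 0.12648
Under exogeneity and monotonicity, PN = (p₁ − p₀)/p₁.
PN = (0.20807 − 0.12648) / 0.20807 ≈ 0.3921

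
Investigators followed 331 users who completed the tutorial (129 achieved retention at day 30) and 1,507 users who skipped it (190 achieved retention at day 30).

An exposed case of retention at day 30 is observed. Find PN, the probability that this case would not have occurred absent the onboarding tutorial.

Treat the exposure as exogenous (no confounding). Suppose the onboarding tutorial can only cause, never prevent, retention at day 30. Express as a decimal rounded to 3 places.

PN ≈ 0.676

p₁ = P(outcome | exposed) = 129/331 = 0.38973
p₀ = P(outcome | unexposed) = 190/1507 = 0.12608
Under exogeneity and monotonicity, PN = (p₁ − p₀) / p₁.
PN = (0.38973 − 0.12608) / 0.38973 = 0.26365 / 0.38973 ≈ 0.6765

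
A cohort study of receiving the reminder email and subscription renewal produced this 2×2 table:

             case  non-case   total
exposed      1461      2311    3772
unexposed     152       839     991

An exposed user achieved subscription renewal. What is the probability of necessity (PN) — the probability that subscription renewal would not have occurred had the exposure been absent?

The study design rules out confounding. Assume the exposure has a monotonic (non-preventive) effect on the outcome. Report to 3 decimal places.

PN ≈ 0.604

p₁ = P(outcome | exposed) = 1461/3772 = 0.38733
p₀ = P(outcome | unexposed) = 152/991 = 0.15338
Under exogeneity and monotonicity, PN = (p₁ − p₀) / p₁.
PN = (0.38733 − 0.15338) / 0.38733 = 0.23395 / 0.38733 ≈ 0.6040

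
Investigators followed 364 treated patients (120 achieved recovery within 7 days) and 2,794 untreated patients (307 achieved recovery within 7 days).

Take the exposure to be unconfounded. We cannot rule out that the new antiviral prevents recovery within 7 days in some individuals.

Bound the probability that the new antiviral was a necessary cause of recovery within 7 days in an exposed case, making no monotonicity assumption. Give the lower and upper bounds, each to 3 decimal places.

p₁ = P(outcome | exposed) = 120/364 = 0.32967
p₀ = P(outcome | unexposed) = 307/2794 = 0.10988
Under exogeneity alone the bounds on PN are max{0,(p₁−p₀)/p₁} ≤ PN ≤ min{1,(1−p₀)/p₁}.
  lower = (p₁ − p₀)/p₁ = 0.21979 / 0.32967 ≈ 0.6667
  upper = min{1, (1 − p₀)/p₁} = 0.89012 / 0.32967 ≈ 2.7000 → capped at 1

0.667 ≤ PN ≤ 1.000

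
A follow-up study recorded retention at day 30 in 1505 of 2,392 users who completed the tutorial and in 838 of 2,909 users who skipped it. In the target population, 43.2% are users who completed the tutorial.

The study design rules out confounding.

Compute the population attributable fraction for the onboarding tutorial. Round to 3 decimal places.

PAF ≈ 0.338

p₁ = P(outcome | exposed) = 1505/2392 = 0.62918
p₀ = P(outcome | unexposed) = 838/2909 = 0.28807
Overall risk P(Y=1) = π·p₁ + (1−π)·p₀ = 0.432×0.62918 + 0.568×0.28807 = 0.43543.
Under exogeneity, PAF = [P(Y=1) − p₀] / P(Y=1).
PAF = (0.43543 − 0.28807) / 0.43543 ≈ 0.3384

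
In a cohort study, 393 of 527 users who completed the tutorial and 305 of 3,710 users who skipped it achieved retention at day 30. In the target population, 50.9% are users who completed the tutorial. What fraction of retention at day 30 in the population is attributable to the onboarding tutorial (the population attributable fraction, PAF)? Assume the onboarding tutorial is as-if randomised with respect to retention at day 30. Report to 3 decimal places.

PAF ≈ 0.804

p₁ = P(outcome | exposed) = 393/527 = 0.74573
p₀ = P(outcome | unexposed) = 305/3710 = 0.08221
Overall risk P(Y=1) = π·p₁ + (1−π)·p₀ = 0.509×0.74573 + 0.491×0.08221 = 0.41994.
Under exogeneity, PAF = [P(Y=1) − p₀] / P(Y=1).
PAF = (0.41994 − 0.08221) / 0.41994 ≈ 0.8042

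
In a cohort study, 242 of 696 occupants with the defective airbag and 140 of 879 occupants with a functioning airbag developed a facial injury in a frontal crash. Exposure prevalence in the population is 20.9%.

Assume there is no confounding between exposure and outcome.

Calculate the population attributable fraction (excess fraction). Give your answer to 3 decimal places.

p₁ = P(outcome | exposed) = 242/696 = 0.3477
p₀ = P(outcome | unexposed) = 140/879 = 0.15927
Overall risk P(Y=1) = π·p₁ + (1−π)·p₀ = 0.209×0.3477 + 0.791×0.15927 = 0.19865.
Under exogeneity, PAF = [P(Y=1) − p₀] / P(Y=1).
PAF = (0.19865 − 0.15927) / 0.19865 ≈ 0.1982

PAF ≈ 0.198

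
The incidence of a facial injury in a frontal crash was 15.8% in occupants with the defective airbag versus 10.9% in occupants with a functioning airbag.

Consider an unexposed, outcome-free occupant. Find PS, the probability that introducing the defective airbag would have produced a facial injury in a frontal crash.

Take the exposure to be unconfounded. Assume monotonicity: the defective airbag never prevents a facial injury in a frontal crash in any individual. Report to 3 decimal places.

PS ≈ 0.055

p₁ = 0.158, p₀ = 0.109.
Under exogeneity and monotonicity, PS = (p₁ − p₀) / (1 − p₀).
PS = (0.158 − 0.109) / (1 − 0.109) = 0.049 / 0.891 ≈ 0.0550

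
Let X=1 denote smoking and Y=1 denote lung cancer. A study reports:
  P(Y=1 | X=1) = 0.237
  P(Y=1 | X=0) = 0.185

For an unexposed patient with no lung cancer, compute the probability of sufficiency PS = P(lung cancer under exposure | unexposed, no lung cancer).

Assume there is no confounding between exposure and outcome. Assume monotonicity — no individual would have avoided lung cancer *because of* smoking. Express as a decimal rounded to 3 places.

PS ≈ 0.064

Let p₁ = 0.237, p₀ = 0.185.
Under exogeneity and monotonicity, PS = (p₁ − p₀) / (1 − p₀).
PS = (0.237 − 0.185) / (1 − 0.185) = 0.052 / 0.815 ≈ 0.0638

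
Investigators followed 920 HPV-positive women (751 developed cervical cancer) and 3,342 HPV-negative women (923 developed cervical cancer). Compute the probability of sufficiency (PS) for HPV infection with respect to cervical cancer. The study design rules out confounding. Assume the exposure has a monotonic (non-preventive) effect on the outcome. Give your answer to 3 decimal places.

PS ≈ 0.746

p₁ = P(outcome | exposed) = 751/920 = 0.8163
p₀ = P(outcome | unexposed) = 923/3342 = 0.27618
Under exogeneity and monotonicity, PS = (p₁ − p₀) / (1 − p₀).
PS = (0.8163 − 0.27618) / (1 − 0.27618) = 0.54012 / 0.72382 ≈ 0.7462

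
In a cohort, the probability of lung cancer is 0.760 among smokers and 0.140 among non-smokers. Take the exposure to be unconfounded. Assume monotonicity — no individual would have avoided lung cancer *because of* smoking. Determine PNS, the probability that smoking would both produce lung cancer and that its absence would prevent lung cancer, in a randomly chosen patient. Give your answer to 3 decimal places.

Let p₁ = 0.76, p₀ = 0.14.
Under exogeneity and monotonicity, PNS = p₁ − p₀.
PNS = 0.76 − 0.14 = 0.62

PNS ≈ 0.620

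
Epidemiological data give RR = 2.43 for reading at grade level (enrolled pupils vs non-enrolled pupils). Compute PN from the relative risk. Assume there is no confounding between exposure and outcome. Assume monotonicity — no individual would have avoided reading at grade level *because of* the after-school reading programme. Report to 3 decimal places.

Under exogeneity and monotonicity, PN = (RR − 1) / RR = 1 − 1/RR.
PN = (2.43 − 1) / 2.43 = 1.43 / 2.43 ≈ 0.5885

PN ≈ 0.588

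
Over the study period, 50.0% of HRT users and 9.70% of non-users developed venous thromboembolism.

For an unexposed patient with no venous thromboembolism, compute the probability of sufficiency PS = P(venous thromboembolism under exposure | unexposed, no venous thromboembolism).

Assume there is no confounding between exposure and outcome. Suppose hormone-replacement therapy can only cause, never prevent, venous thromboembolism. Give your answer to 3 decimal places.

PS ≈ 0.446

p₁ = 0.5, p₀ = 0.097.
Under exogeneity and monotonicity, PS = (p₁ − p₀) / (1 − p₀).
PS = (0.5 − 0.097) / (1 − 0.097) = 0.403 / 0.903 ≈ 0.4463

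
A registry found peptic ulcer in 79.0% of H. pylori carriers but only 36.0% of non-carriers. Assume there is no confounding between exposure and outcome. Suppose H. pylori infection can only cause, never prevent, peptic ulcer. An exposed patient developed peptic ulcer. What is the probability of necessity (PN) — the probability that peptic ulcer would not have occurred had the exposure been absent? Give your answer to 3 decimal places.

p₁ = 0.79, p₀ = 0.36.
Under exogeneity and monotonicity, PN = (p₁ − p₀) / p₁.
PN = (0.79 − 0.36) / 0.79 = 0.43 / 0.79 ≈ 0.5443

PN ≈ 0.544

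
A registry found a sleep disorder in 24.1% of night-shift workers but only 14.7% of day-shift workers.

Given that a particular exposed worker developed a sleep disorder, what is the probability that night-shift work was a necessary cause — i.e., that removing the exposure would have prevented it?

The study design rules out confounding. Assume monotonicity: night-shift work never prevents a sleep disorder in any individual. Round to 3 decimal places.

PN ≈ 0.390

p₁ = 0.241, p₀ = 0.147.
Under exogeneity and monotonicity, PN = (p₁ − p₀) / p₁.
PN = (0.241 − 0.147) / 0.241 = 0.094 / 0.241 ≈ 0.3900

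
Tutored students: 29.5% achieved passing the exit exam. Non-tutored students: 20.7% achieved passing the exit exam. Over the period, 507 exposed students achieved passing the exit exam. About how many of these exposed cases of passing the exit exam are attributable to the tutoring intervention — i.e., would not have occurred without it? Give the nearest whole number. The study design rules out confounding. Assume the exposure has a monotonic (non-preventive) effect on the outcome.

about 151 cases

p₁ = 0.295, p₀ = 0.207.
PN = (p₁ − p₀)/p₁ = (0.295 − 0.207) / 0.295 ≈ 0.29831.
Attributable cases ≈ PN × (exposed cases) = 0.29831 × 507 ≈ 151.24.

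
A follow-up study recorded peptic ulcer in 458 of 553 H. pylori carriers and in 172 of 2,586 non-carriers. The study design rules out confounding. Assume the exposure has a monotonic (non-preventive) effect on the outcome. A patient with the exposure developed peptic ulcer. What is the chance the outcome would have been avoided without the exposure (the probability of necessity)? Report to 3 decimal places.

PN ≈ 0.920

p₁ = P(outcome | exposed) = 458/553 = 0.82821
p₀ = P(outcome | unexposed) = 172/2586 = 0.066512
Under exogeneity and monotonicity, PN = (p₁ − p₀) / p₁.
PN = (0.82821 − 0.066512) / 0.82821 = 0.7617 / 0.82821 ≈ 0.9197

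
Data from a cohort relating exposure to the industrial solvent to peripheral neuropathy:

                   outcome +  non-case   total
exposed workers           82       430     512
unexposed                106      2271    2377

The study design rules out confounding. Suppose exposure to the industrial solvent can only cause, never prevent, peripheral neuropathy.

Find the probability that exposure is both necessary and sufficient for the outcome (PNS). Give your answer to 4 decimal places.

p₁ = P(outcome | exposed) = 82/512 = 0.16016
p₀ = P(outcome | unexposed) = 106/2377 = 0.044594
Under exogeneity and monotonicity, PNS = p₁ − p₀.
PNS = 0.16016 − 0.044594 = 0.11556

PNS ≈ 0.1156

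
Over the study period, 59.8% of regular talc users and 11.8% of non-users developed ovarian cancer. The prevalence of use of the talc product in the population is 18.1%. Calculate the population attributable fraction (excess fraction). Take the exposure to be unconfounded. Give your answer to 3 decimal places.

PAF ≈ 0.424

p₁ = 0.598, p₀ = 0.118.
Overall risk P(Y=1) = π·p₁ + (1−π)·p₀ = 0.181×0.598 + 0.819×0.118 = 0.20488.
Under exogeneity, PAF = [P(Y=1) − p₀] / P(Y=1).
PAF = (0.20488 − 0.118) / 0.20488 ≈ 0.4241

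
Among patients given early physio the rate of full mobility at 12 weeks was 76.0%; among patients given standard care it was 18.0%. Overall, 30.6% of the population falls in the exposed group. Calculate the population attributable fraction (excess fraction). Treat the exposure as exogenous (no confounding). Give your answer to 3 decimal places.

PAF ≈ 0.496

p₁ = 0.76, p₀ = 0.18.
Overall risk P(Y=1) = π·p₁ + (1−π)·p₀ = 0.306×0.76 + 0.694×0.18 = 0.35748.
Under exogeneity, PAF = [P(Y=1) − p₀] / P(Y=1).
PAF = (0.35748 − 0.18) / 0.35748 ≈ 0.4965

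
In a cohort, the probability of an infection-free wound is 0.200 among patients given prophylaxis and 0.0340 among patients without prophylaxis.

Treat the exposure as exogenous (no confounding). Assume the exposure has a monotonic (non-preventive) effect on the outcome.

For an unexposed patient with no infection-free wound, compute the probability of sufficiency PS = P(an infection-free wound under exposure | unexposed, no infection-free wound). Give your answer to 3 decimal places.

PS ≈ 0.172

Let p₁ = 0.2, p₀ = 0.034.
Under exogeneity and monotonicity, PS = (p₁ − p₀) / (1 − p₀).
PS = (0.2 − 0.034) / (1 − 0.034) = 0.166 / 0.966 ≈ 0.1718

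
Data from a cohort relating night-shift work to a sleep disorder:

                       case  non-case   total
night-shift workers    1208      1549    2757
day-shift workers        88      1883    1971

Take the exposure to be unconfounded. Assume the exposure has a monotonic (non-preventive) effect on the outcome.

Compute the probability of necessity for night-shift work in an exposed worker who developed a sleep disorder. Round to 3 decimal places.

p₁ = P(outcome | exposed) = 1208/2757 = 0.43816
p₀ = P(outcome | unexposed) = 88/1971 = 0.044647
Under exogeneity and monotonicity, PN = (p₁ − p₀)/p₁.
PN = (0.43816 − 0.044647) / 0.43816 ≈ 0.8981

PN ≈ 0.898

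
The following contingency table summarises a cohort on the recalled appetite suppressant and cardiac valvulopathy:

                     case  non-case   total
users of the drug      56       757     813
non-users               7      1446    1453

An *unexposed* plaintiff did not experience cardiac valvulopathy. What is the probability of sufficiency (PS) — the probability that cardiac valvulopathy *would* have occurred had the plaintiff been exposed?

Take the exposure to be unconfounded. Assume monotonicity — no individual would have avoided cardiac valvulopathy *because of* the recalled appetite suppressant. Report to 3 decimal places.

PS ≈ 0.064

p₁ = P(outcome | exposed) = 56/813 = 0.068881
p₀ = P(outcome | unexposed) = 7/1453 = 0.0048176
Under exogeneity and monotonicity, PS = (p₁ − p₀)/(1 − p₀).
PS = (0.068881 − 0.0048176) / 0.99518 ≈ 0.0644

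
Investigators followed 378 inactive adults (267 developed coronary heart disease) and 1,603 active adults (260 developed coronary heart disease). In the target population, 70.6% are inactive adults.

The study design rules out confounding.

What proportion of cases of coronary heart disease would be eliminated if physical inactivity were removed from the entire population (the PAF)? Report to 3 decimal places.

PAF ≈ 0.703

p₁ = P(outcome | exposed) = 267/378 = 0.70635
p₀ = P(outcome | unexposed) = 260/1603 = 0.1622
Overall risk P(Y=1) = π·p₁ + (1−π)·p₀ = 0.706×0.70635 + 0.294×0.1622 = 0.54637.
Under exogeneity, PAF = [P(Y=1) − p₀] / P(Y=1).
PAF = (0.54637 − 0.1622) / 0.54637 ≈ 0.7031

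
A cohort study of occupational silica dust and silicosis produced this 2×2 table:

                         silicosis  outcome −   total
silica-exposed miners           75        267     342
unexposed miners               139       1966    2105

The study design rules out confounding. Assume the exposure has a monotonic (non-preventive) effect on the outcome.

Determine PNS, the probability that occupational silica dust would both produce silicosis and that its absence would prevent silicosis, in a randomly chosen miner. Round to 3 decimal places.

p₁ = P(outcome | exposed) = 75/342 = 0.2193
p₀ = P(outcome | unexposed) = 139/2105 = 0.066033
Under exogeneity and monotonicity, PNS = p₁ − p₀.
PNS = 0.2193 − 0.066033 = 0.15326

PNS ≈ 0.153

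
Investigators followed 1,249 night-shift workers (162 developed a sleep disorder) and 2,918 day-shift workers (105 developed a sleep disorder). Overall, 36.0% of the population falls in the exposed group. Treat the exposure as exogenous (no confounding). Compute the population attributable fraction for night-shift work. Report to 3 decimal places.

p₁ = P(outcome | exposed) = 162/1249 = 0.1297
p₀ = P(outcome | unexposed) = 105/2918 = 0.035984
Overall risk P(Y=1) = π·p₁ + (1−π)·p₀ = 0.36×0.1297 + 0.64×0.035984 = 0.069723.
Under exogeneity, PAF = [P(Y=1) − p₀] / P(Y=1).
PAF = (0.069723 − 0.035984) / 0.069723 ≈ 0.4839

PAF ≈ 0.484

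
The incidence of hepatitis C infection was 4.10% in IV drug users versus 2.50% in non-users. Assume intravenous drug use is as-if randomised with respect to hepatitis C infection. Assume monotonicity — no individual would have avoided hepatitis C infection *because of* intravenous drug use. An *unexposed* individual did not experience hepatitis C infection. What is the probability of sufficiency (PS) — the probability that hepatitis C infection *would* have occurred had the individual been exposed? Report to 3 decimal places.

p₁ = 0.041, p₀ = 0.025.
Under exogeneity and monotonicity, PS = (p₁ − p₀) / (1 − p₀).
PS = (0.041 − 0.025) / (1 − 0.025) = 0.016 / 0.975 ≈ 0.0164

PS ≈ 0.016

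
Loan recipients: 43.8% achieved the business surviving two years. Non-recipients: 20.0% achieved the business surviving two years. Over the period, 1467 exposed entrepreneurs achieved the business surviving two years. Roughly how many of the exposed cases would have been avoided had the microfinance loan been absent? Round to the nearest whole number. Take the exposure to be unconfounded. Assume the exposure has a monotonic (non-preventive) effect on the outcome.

p₁ = 0.438, p₀ = 0.2.
PN = (p₁ − p₀)/p₁ = (0.438 − 0.2) / 0.438 ≈ 0.54338.
Attributable cases ≈ PN × (exposed cases) = 0.54338 × 1467 ≈ 797.14.

about 797 cases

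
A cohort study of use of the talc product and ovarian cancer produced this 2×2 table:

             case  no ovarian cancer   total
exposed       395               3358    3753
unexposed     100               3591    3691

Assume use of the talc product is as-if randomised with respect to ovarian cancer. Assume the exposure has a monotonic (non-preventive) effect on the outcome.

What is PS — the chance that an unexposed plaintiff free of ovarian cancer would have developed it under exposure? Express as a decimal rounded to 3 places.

p₁ = P(outcome | exposed) = 395/3753 = 0.10525
p₀ = P(outcome | unexposed) = 100/3691 = 0.027093
Under exogeneity and monotonicity, PS = (p₁ − p₀)/(1 − p₀).
PS = (0.10525 − 0.027093) / 0.97291 ≈ 0.0803

PS ≈ 0.080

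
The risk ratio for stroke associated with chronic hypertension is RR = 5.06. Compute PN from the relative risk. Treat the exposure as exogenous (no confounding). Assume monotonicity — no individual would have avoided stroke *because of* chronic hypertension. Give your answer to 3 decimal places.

PN ≈ 0.802

Under exogeneity and monotonicity, PN = (RR − 1) / RR = 1 − 1/RR.
PN = (5.06 − 1) / 5.06 = 4.06 / 5.06 ≈ 0.8024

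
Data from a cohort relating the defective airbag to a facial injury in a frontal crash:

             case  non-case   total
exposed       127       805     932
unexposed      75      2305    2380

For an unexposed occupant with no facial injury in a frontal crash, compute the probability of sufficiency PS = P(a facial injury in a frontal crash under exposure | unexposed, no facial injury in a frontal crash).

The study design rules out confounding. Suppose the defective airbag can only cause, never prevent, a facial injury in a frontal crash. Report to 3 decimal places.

PS ≈ 0.108

p₁ = P(outcome | exposed) = 127/932 = 0.13627
p₀ = P(outcome | unexposed) = 75/2380 = 0.031513
Under exogeneity and monotonicity, PS = (p₁ − p₀) / (1 − p₀).
PS = (0.13627 − 0.031513) / (1 − 0.031513) = 0.10475 / 0.96849 ≈ 0.1082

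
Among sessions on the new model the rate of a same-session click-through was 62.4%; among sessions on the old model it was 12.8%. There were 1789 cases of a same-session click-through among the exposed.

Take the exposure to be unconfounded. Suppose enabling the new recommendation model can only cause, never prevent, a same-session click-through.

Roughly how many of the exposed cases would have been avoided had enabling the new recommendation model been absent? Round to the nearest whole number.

about 1422 cases

p₁ = 0.624, p₀ = 0.128.
PN = (p₁ − p₀)/p₁ = (0.624 − 0.128) / 0.624 ≈ 0.79487.
Attributable cases ≈ PN × (exposed cases) = 0.79487 × 1789 ≈ 1422.03.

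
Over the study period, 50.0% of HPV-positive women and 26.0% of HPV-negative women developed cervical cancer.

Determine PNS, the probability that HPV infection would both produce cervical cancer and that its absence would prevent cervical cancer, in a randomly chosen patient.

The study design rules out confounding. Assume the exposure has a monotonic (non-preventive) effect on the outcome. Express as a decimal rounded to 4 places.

p₁ = 0.5, p₀ = 0.26.
Under exogeneity and monotonicity, PNS = p₁ − p₀.
PNS = 0.5 − 0.26 = 0.24

PNS ≈ 0.2400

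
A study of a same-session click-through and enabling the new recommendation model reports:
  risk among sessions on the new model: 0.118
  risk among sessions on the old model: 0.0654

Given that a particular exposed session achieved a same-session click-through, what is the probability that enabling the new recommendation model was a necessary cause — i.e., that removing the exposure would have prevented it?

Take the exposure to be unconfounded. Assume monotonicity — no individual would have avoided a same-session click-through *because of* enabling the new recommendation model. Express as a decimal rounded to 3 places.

Let p₁ = 0.118, p₀ = 0.0654.
Under exogeneity and monotonicity, PN = (p₁ − p₀) / p₁.
PN = (0.118 − 0.0654) / 0.118 = 0.0526 / 0.118 ≈ 0.4458

PN ≈ 0.446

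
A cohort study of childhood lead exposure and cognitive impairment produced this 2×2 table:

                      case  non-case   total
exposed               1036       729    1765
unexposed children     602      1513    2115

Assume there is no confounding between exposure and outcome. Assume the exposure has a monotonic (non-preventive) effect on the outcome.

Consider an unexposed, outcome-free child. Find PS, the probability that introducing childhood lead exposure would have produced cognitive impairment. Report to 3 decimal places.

p₁ = P(outcome | exposed) = 1036/1765 = 0.58697
p₀ = P(outcome | unexposed) = 602/2115 = 0.28463
Under exogeneity and monotonicity, PS = (p₁ − p₀) / (1 − p₀).
PS = (0.58697 − 0.28463) / (1 − 0.28463) = 0.30234 / 0.71537 ≈ 0.4226

PS ≈ 0.423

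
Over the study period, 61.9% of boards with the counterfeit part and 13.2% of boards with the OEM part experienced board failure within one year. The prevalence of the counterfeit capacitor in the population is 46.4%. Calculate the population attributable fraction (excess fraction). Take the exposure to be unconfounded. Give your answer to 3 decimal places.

p₁ = 0.619, p₀ = 0.132.
Overall risk P(Y=1) = π·p₁ + (1−π)·p₀ = 0.464×0.619 + 0.536×0.132 = 0.35797.
Under exogeneity, PAF = [P(Y=1) − p₀] / P(Y=1).
PAF = (0.35797 − 0.132) / 0.35797 ≈ 0.6313

PAF ≈ 0.631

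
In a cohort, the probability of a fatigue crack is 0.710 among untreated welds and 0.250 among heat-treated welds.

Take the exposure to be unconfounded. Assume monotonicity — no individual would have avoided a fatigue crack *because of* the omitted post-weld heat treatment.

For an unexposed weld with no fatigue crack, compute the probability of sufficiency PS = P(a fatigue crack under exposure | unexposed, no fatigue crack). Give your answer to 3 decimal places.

Let p₁ = 0.71, p₀ = 0.25.
Under exogeneity and monotonicity, PS = (p₁ − p₀) / (1 − p₀).
PS = (0.71 − 0.25) / (1 − 0.25) = 0.46 / 0.75 ≈ 0.6133

PS ≈ 0.613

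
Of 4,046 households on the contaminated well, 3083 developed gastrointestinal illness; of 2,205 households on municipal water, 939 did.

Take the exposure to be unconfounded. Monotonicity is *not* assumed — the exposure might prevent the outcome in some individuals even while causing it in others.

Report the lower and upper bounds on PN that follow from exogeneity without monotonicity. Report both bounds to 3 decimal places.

p₁ = P(outcome | exposed) = 3083/4046 = 0.76199
p₀ = P(outcome | unexposed) = 939/2205 = 0.42585
Under exogeneity alone the bounds on PN are max{0,(p₁−p₀)/p₁} ≤ PN ≤ min{1,(1−p₀)/p₁}.
  lower = (p₁ − p₀)/p₁ = 0.33614 / 0.76199 ≈ 0.4411
  upper = min{1, (1 − p₀)/p₁} = 0.57415 / 0.76199 ≈ 0.7535

0.441 ≤ PN ≤ 0.753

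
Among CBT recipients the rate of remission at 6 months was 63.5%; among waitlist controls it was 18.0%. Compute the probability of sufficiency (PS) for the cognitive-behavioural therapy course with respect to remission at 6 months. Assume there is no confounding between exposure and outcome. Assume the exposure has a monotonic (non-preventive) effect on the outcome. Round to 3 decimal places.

PS ≈ 0.555

p₁ = 0.635, p₀ = 0.18.
Under exogeneity and monotonicity, PS = (p₁ − p₀) / (1 − p₀).
PS = (0.635 − 0.18) / (1 − 0.18) = 0.455 / 0.82 ≈ 0.5549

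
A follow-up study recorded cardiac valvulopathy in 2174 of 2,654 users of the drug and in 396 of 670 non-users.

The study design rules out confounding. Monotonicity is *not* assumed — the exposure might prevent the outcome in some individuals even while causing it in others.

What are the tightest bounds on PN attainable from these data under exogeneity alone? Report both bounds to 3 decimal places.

0.278 ≤ PN ≤ 0.499

p₁ = P(outcome | exposed) = 2174/2654 = 0.81914
p₀ = P(outcome | unexposed) = 396/670 = 0.59104
Under exogeneity alone the bounds on PN are max{0,(p₁−p₀)/p₁} ≤ PN ≤ min{1,(1−p₀)/p₁}.
  lower = (p₁ − p₀)/p₁ = 0.2281 / 0.81914 ≈ 0.2785
  upper = min{1, (1 − p₀)/p₁} = 0.40896 / 0.81914 ≈ 0.4992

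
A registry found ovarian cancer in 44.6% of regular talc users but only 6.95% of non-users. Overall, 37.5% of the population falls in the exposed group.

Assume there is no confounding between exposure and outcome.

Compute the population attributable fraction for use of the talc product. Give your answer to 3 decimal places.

p₁ = 0.446, p₀ = 0.0695.
Overall risk P(Y=1) = π·p₁ + (1−π)·p₀ = 0.375×0.446 + 0.625×0.0695 = 0.21069.
Under exogeneity, PAF = [P(Y=1) − p₀] / P(Y=1).
PAF = (0.21069 − 0.0695) / 0.21069 ≈ 0.6701

PAF ≈ 0.670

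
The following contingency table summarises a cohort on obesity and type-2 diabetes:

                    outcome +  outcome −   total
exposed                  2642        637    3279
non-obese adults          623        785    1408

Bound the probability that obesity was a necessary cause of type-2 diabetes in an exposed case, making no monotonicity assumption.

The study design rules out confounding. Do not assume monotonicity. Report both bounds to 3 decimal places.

p₁ = P(outcome | exposed) = 2642/3279 = 0.80573
p₀ = P(outcome | unexposed) = 623/1408 = 0.44247
Under exogeneity alone the bounds on PN are max{0,(p₁−p₀)/p₁} ≤ PN ≤ min{1,(1−p₀)/p₁}.
  lower = (p₁ − p₀)/p₁ = 0.36326 / 0.80573 ≈ 0.4508
  upper = min{1, (1 − p₀)/p₁} = 0.55753 / 0.80573 ≈ 0.6920

0.451 ≤ PN ≤ 0.692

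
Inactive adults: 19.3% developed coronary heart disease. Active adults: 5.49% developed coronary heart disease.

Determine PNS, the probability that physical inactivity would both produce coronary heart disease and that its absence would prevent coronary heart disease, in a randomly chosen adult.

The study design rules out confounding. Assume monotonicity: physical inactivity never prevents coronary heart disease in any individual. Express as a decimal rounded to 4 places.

p₁ = 0.193, p₀ = 0.0549.
Under exogeneity and monotonicity, PNS = p₁ − p₀.
PNS = 0.193 − 0.0549 = 0.1381

PNS ≈ 0.1381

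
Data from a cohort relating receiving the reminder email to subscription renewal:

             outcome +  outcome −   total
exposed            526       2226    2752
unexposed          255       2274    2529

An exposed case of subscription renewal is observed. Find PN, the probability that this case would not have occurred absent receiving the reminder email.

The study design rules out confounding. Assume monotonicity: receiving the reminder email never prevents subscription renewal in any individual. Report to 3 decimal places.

PN ≈ 0.472

p₁ = P(outcome | exposed) = 526/2752 = 0.19113
p₀ = P(outcome | unexposed) = 255/2529 = 0.10083
Under exogeneity and monotonicity, PN = (p₁ − p₀) / p₁.
PN = (0.19113 − 0.10083) / 0.19113 = 0.090303 / 0.19113 ≈ 0.4725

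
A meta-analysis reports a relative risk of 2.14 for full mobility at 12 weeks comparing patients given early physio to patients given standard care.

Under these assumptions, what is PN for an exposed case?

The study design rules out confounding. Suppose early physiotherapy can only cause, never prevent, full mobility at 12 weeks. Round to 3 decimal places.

PN ≈ 0.533

Under exogeneity and monotonicity, PN = (RR − 1) / RR = 1 − 1/RR.
PN = (2.14 − 1) / 2.14 = 1.14 / 2.14 ≈ 0.5327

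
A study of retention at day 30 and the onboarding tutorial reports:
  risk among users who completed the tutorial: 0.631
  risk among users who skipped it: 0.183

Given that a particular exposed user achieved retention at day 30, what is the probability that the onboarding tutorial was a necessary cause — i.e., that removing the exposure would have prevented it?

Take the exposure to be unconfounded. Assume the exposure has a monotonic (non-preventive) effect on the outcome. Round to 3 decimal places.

Let p₁ = 0.631, p₀ = 0.183.
Under exogeneity and monotonicity, PN = (p₁ − p₀) / p₁.
PN = (0.631 − 0.183) / 0.631 = 0.448 / 0.631 ≈ 0.7100

PN ≈ 0.710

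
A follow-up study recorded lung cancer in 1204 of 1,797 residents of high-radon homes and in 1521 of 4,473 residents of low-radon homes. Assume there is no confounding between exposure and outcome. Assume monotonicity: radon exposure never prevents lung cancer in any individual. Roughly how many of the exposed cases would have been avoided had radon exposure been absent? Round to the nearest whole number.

about 593 cases

p₁ = P(outcome | exposed) = 1204/1797 = 0.67001
p₀ = P(outcome | unexposed) = 1521/4473 = 0.34004
PN = (p₁ − p₀)/p₁ = (0.67001 − 0.34004) / 0.67001 ≈ 0.49248.
Attributable cases ≈ PN × (exposed cases) = 0.49248 × 1204 ≈ 592.95.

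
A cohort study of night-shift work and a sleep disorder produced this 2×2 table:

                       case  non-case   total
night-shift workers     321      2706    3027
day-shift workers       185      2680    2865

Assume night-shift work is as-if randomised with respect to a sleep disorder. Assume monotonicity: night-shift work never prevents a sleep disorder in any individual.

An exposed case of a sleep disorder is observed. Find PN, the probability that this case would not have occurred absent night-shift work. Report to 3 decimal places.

PN ≈ 0.391

p₁ = P(outcome | exposed) = 321/3027 = 0.10605
p₀ = P(outcome | unexposed) = 185/2865 = 0.064572
Under exogeneity and monotonicity, PN = (p₁ − p₀)/p₁.
PN = (0.10605 − 0.064572) / 0.10605 ≈ 0.3911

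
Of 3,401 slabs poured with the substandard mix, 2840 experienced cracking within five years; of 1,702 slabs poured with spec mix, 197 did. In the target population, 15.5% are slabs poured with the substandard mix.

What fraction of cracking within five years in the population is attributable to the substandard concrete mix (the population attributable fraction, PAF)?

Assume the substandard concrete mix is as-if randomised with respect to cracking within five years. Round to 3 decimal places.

PAF ≈ 0.491

p₁ = P(outcome | exposed) = 2840/3401 = 0.83505
p₀ = P(outcome | unexposed) = 197/1702 = 0.11575
Overall risk P(Y=1) = π·p₁ + (1−π)·p₀ = 0.155×0.83505 + 0.845×0.11575 = 0.22724.
Under exogeneity, PAF = [P(Y=1) − p₀] / P(Y=1).
PAF = (0.22724 − 0.11575) / 0.22724 ≈ 0.4906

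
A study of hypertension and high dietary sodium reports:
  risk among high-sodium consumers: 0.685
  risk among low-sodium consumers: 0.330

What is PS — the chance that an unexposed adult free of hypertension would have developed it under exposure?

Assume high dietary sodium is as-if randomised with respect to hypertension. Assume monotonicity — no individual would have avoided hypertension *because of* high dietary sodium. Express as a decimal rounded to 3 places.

PS ≈ 0.530

Let p₁ = 0.685, p₀ = 0.33.
Under exogeneity and monotonicity, PS = (p₁ − p₀) / (1 − p₀).
PS = (0.685 − 0.33) / (1 − 0.33) = 0.355 / 0.67 ≈ 0.5299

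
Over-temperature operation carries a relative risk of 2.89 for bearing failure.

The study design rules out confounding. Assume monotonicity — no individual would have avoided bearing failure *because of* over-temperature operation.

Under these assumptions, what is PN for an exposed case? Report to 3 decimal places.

PN ≈ 0.654

Under exogeneity and monotonicity, PN = (RR − 1) / RR = 1 − 1/RR.
PN = (2.89 − 1) / 2.89 = 1.89 / 2.89 ≈ 0.6540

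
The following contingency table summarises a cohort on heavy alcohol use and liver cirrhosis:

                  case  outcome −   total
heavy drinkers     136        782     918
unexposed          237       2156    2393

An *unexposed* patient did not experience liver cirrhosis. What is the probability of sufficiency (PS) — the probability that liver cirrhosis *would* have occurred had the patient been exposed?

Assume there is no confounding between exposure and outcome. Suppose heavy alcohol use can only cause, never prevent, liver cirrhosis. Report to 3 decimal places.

PS ≈ 0.055

p₁ = P(outcome | exposed) = 136/918 = 0.14815
p₀ = P(outcome | unexposed) = 237/2393 = 0.099039
Under exogeneity and monotonicity, PS = (p₁ − p₀) / (1 − p₀).
PS = (0.14815 − 0.099039) / (1 − 0.099039) = 0.049109 / 0.90096 ≈ 0.0545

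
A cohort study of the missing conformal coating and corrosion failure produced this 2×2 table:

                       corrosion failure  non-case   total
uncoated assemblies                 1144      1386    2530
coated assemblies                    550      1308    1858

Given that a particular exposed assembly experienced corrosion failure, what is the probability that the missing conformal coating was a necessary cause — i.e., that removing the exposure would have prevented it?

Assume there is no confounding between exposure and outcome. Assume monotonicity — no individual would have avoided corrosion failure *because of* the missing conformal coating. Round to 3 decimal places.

p₁ = P(outcome | exposed) = 1144/2530 = 0.45217
p₀ = P(outcome | unexposed) = 550/1858 = 0.29602
Under exogeneity and monotonicity, PN = (p₁ − p₀)/p₁.
PN = (0.45217 − 0.29602) / 0.45217 ≈ 0.3453

PN ≈ 0.345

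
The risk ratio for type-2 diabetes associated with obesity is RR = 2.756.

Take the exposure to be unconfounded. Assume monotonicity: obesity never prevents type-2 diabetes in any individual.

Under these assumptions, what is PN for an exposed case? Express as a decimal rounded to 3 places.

PN ≈ 0.637

Under exogeneity and monotonicity, PN = (RR − 1) / RR = 1 − 1/RR.
PN = (2.756 − 1) / 2.756 = 1.756 / 2.756 ≈ 0.6372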